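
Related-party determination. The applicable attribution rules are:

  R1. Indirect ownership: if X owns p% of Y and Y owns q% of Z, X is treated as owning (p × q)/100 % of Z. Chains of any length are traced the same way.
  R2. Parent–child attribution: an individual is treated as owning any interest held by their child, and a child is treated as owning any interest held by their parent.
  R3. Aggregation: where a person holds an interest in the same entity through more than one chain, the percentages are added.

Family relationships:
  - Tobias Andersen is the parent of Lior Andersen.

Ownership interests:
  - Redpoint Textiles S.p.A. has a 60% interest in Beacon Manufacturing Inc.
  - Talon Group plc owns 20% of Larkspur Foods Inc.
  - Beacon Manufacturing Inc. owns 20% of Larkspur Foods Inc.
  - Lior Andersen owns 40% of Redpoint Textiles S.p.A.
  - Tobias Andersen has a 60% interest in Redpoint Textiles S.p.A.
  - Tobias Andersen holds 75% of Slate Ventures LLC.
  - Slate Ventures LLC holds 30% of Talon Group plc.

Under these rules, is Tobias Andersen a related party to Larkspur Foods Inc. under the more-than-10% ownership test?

Yes

By parent–child attribution (R2), Tobias Andersen is treated as also owning Lior Andersen's interest in Redpoint Textiles S.p.A, giving 60% + 40% = 100%.
Chain via Redpoint Textiles S.p.A. → Beacon Manufacturing Inc. (R1): 100% × 60% × 20% = 12% of Larkspur Foods Inc.
Chain via Slate Ventures LLC → Talon Group plc (R1): 75% × 30% × 20% = 4.5% of Larkspur Foods Inc.
Aggregating (R3): 12% + 4.5% = 16.5%.
16.5% exceeds the 10% threshold, so Tobias is a related party to Larkspur Foods Inc.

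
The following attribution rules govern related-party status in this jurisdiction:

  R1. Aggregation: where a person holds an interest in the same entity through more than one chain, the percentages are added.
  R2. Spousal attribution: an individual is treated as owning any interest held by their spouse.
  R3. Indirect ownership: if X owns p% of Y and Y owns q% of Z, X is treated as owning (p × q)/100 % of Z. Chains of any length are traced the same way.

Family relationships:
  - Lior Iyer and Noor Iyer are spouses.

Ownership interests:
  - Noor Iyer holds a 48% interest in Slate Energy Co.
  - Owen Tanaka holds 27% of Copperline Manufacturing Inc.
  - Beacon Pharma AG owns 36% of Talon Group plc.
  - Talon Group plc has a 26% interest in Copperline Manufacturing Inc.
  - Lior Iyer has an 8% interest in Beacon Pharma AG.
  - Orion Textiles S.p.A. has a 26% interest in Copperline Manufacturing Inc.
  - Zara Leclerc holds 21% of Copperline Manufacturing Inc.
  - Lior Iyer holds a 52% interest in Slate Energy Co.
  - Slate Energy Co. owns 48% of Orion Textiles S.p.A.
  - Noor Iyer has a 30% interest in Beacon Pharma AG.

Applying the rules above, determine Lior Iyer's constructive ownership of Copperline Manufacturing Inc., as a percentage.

By spousal attribution (R2), Lior Iyer is treated as also owning Noor Iyer's interest in Beacon Pharma AG, giving 8% + 30% = 38%.
By spousal attribution (R2), Lior Iyer is treated as also owning Noor Iyer's interest in Slate Energy Co, giving 52% + 48% = 100%.
Chain via Beacon Pharma AG → Talon Group plc (R3): 38% × 36% × 26% = 3.5568% of Copperline Manufacturing Inc.
Chain via Slate Energy Co. → Orion Textiles S.p.A. (R3): 100% × 48% × 26% = 12.48% of Copperline Manufacturing Inc.
Aggregating (R1): 3.5568% + 12.48% = 16.0368%.

16.0368%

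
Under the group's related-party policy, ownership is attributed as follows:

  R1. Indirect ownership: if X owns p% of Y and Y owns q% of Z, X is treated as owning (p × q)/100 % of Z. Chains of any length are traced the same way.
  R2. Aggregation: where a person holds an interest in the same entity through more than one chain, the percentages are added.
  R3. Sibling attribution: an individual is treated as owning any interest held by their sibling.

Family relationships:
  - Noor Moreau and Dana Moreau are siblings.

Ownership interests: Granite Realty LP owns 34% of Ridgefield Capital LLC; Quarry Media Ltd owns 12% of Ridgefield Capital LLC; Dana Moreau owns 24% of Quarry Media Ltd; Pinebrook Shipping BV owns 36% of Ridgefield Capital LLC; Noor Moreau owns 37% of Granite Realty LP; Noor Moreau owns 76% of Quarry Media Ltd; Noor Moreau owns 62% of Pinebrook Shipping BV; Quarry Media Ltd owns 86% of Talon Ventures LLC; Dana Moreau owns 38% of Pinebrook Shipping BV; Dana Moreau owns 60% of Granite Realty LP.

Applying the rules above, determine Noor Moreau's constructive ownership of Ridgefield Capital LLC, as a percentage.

By sibling attribution (R3), Noor Moreau is treated as also owning Dana Moreau's interest in Granite Realty LP, giving 37% + 60% = 97%.
By sibling attribution (R3), Noor Moreau is treated as also owning Dana Moreau's interest in Pinebrook Shipping BV, giving 62% + 38% = 100%.
By sibling attribution (R3), Noor Moreau is treated as also owning Dana Moreau's interest in Quarry Media Ltd, giving 76% + 24% = 100%.
Chain via Granite Realty LP (R1): 97% × 34% = 32.98% of Ridgefield Capital LLC.
Chain via Pinebrook Shipping BV (R1): 100% × 36% = 36% of Ridgefield Capital LLC.
Chain via Quarry Media Ltd (R1): 100% × 12% = 12% of Ridgefield Capital LLC.
Aggregating (R2): 32.98% + 36% + 12% = 80.98%.

80.98%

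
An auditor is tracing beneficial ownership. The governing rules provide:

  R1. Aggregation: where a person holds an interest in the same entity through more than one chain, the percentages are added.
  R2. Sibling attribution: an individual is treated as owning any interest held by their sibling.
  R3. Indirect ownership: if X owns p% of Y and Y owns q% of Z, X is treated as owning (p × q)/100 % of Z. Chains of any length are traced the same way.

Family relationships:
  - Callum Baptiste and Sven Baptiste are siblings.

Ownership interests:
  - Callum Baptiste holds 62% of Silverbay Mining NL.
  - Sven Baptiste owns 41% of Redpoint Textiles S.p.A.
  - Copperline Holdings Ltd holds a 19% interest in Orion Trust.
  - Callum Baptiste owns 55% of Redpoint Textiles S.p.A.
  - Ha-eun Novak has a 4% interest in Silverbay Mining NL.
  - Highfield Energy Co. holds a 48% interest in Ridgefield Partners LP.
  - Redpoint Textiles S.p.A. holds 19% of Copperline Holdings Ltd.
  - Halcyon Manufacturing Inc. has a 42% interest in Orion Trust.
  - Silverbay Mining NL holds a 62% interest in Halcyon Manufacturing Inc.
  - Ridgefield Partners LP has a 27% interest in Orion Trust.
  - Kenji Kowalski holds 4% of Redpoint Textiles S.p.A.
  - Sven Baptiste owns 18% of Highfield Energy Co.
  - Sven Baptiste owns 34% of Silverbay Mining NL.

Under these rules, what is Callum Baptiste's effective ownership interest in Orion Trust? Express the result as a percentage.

30.7968%

By sibling attribution (R2), Callum Baptiste is treated as also owning Sven Baptiste's interest in Silverbay Mining NL, giving 62% + 34% = 96%.
By sibling attribution (R2), Callum Baptiste is treated as also owning Sven Baptiste's interest in Redpoint Textiles S.p.A, giving 55% + 41% = 96%.
By sibling attribution (R2), Callum Baptiste is treated as owning Sven Baptiste's 18% interest in Highfield Energy Co.
Chain via Silverbay Mining NL → Halcyon Manufacturing Inc. (R3): 96% × 62% × 42% = 24.9984% of Orion Trust.
Chain via Redpoint Textiles S.p.A. → Copperline Holdings Ltd (R3): 96% × 19% × 19% = 3.4656% of Orion Trust.
Chain via Highfield Energy Co. → Ridgefield Partners LP (R3): 18% × 48% × 27% = 2.3328% of Orion Trust.
Aggregating (R1): 24.9984% + 3.4656% + 2.3328% = 30.7968%.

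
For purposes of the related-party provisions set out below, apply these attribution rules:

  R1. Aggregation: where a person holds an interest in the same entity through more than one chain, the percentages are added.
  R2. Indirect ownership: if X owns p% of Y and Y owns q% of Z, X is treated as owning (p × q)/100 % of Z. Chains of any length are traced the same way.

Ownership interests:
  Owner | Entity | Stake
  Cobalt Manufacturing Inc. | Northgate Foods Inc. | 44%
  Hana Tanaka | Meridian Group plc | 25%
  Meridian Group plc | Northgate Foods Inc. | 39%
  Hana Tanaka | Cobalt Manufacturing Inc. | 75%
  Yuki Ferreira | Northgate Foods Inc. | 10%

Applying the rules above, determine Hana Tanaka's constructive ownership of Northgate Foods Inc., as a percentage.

Chain via Meridian Group plc (R2): 25% × 39% = 9.75% of Northgate Foods Inc.
Chain via Cobalt Manufacturing Inc. (R2): 75% × 44% = 33% of Northgate Foods Inc.
Aggregating (R1): 9.75% + 33% = 42.75%.

42.75%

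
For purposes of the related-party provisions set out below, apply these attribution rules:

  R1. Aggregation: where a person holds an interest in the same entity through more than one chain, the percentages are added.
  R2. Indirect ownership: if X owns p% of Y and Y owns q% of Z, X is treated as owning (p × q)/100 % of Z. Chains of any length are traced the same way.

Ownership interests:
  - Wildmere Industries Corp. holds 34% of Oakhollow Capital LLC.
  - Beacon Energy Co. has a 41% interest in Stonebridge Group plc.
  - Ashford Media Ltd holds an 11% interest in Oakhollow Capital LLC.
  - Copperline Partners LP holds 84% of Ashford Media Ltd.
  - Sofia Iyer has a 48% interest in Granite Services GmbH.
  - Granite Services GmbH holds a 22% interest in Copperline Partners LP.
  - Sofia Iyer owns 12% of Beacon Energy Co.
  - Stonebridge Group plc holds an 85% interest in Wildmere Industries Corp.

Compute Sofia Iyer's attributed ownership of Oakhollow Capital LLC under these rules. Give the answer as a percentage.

2.397624%

Chain via Beacon Energy Co. → Stonebridge Group plc → Wildmere Industries Corp. (R2): 12% × 41% × 85% × 34% = 1.42188% of Oakhollow Capital LLC.
Chain via Granite Services GmbH → Copperline Partners LP → Ashford Media Ltd (R2): 48% × 22% × 84% × 11% = 0.975744% of Oakhollow Capital LLC.
Aggregating (R1): 1.42188% + 0.975744% = 2.397624%.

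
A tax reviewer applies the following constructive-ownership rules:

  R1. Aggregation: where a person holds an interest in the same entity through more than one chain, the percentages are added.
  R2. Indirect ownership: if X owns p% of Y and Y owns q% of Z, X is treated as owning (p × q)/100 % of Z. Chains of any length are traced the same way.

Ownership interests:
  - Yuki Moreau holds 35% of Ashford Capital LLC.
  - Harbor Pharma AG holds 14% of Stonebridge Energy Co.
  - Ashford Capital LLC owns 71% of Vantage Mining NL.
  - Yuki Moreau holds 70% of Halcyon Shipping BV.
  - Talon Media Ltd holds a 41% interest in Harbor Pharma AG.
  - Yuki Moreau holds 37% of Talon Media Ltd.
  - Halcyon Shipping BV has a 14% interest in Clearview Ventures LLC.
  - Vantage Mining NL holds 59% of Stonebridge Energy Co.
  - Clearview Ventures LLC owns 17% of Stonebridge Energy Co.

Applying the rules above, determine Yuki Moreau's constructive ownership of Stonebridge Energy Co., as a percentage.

Chain via Halcyon Shipping BV → Clearview Ventures LLC (R2): 70% × 14% × 17% = 1.666% of Stonebridge Energy Co.
Chain via Talon Media Ltd → Harbor Pharma AG (R2): 37% × 41% × 14% = 2.1238% of Stonebridge Energy Co.
Chain via Ashford Capital LLC → Vantage Mining NL (R2): 35% × 71% × 59% = 14.6615% of Stonebridge Energy Co.
Aggregating (R1): 1.666% + 2.1238% + 14.6615% = 18.4513%.

18.4513%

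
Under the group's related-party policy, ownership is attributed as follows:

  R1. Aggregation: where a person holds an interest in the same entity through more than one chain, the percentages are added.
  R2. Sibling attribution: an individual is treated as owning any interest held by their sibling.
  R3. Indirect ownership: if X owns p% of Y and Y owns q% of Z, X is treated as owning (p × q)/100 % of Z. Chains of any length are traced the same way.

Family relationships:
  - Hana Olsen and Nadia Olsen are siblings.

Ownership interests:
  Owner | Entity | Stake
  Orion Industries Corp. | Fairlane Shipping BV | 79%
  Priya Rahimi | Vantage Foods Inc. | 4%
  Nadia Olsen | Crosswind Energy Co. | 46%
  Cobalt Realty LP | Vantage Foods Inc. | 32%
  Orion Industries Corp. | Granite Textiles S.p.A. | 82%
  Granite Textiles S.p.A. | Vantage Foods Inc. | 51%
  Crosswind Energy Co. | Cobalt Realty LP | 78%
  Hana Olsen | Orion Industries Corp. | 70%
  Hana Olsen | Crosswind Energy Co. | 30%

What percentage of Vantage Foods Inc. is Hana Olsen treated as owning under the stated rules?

By sibling attribution (R2), Hana Olsen is treated as also owning Nadia Olsen's interest in Crosswind Energy Co, giving 30% + 46% = 76%.
Chain via Crosswind Energy Co. → Cobalt Realty LP (R3): 76% × 78% × 32% = 18.9696% of Vantage Foods Inc.
Chain via Orion Industries Corp. → Granite Textiles S.p.A. (R3): 70% × 82% × 51% = 29.274% of Vantage Foods Inc.
Aggregating (R1): 18.9696% + 29.274% = 48.2436%.

48.2436%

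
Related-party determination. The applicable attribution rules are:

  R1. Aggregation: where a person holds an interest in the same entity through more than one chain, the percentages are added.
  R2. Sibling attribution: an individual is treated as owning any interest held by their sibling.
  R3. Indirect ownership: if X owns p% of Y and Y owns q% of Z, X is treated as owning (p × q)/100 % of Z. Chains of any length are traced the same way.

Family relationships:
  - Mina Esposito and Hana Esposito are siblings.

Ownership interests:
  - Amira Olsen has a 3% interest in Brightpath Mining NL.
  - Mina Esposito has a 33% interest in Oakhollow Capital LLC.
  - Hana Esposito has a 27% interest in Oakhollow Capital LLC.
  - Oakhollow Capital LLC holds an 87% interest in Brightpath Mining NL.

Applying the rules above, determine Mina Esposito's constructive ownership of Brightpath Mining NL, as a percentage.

By sibling attribution (R2), Mina Esposito is treated as also owning Hana Esposito's interest in Oakhollow Capital LLC, giving 33% + 27% = 60%.
Chain via Oakhollow Capital LLC (R3): 60% × 87% = 52.2% of Brightpath Mining NL.

52.2%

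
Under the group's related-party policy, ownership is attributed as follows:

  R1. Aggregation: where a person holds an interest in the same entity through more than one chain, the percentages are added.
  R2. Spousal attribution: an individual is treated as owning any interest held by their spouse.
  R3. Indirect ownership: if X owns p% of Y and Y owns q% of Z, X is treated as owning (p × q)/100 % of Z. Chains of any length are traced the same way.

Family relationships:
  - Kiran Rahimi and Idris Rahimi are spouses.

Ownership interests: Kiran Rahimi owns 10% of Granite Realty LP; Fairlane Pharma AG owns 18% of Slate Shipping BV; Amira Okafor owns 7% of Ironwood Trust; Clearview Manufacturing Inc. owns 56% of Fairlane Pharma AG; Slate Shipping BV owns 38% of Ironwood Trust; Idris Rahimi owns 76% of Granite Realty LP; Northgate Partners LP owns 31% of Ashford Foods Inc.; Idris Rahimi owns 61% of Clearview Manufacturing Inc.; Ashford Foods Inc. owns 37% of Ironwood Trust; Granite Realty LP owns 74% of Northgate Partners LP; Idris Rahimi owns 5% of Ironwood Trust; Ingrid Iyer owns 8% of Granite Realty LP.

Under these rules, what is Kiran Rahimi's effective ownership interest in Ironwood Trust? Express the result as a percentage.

14.636052%

By spousal attribution (R2), Kiran Rahimi is treated as also owning Idris Rahimi's interest in Granite Realty LP, giving 10% + 76% = 86%.
By spousal attribution (R2), Kiran Rahimi is treated as owning Idris Rahimi's 61% interest in Clearview Manufacturing Inc.
By spousal attribution (R2), Kiran Rahimi is treated as owning Idris Rahimi's 5% interest in Ironwood Trust.
Chain via Granite Realty LP → Northgate Partners LP → Ashford Foods Inc. (R3): 86% × 74% × 31% × 37% = 7.299508% of Ironwood Trust.
Chain via Clearview Manufacturing Inc. → Fairlane Pharma AG → Slate Shipping BV (R3): 61% × 56% × 18% × 38% = 2.336544% of Ironwood Trust.
Direct interest in Ironwood Trust: 5%.
Aggregating (R1): 7.299508% + 2.336544% + 5% = 14.636052%.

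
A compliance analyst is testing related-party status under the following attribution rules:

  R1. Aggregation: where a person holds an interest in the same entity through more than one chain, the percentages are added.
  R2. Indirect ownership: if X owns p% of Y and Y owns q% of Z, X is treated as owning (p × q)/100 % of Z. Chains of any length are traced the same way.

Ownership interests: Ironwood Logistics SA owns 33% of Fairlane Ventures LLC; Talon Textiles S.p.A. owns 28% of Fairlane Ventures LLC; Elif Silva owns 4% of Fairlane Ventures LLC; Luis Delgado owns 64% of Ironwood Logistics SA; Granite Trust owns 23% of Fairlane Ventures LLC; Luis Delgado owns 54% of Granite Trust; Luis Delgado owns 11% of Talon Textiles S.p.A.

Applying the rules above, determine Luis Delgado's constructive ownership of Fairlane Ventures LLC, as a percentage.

Chain via Ironwood Logistics SA (R2): 64% × 33% = 21.12% of Fairlane Ventures LLC.
Chain via Talon Textiles S.p.A. (R2): 11% × 28% = 3.08% of Fairlane Ventures LLC.
Chain via Granite Trust (R2): 54% × 23% = 12.42% of Fairlane Ventures LLC.
Aggregating (R1): 21.12% + 3.08% + 12.42% = 36.62%.

36.62%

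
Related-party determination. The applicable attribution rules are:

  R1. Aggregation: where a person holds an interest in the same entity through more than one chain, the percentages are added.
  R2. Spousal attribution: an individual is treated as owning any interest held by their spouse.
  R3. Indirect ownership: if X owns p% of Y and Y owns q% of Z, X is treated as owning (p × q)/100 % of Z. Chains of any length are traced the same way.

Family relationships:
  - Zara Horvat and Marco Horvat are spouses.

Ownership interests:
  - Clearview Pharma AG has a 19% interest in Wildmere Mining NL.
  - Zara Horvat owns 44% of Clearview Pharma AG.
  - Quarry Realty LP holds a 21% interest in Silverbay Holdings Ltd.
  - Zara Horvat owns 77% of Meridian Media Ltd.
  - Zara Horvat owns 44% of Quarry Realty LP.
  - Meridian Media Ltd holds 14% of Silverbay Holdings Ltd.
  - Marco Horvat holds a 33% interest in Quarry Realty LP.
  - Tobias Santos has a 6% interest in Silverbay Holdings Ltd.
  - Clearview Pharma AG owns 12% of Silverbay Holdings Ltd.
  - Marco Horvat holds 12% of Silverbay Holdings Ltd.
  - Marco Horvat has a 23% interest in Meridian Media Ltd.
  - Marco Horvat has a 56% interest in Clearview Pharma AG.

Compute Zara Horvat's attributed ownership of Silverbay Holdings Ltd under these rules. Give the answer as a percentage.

By spousal attribution (R2), Zara Horvat is treated as also owning Marco Horvat's interest in Clearview Pharma AG, giving 44% + 56% = 100%.
By spousal attribution (R2), Zara Horvat is treated as also owning Marco Horvat's interest in Quarry Realty LP, giving 44% + 33% = 77%.
By spousal attribution (R2), Zara Horvat is treated as also owning Marco Horvat's interest in Meridian Media Ltd, giving 77% + 23% = 100%.
By spousal attribution (R2), Zara Horvat is treated as owning Marco Horvat's 12% interest in Silverbay Holdings Ltd.
Chain via Clearview Pharma AG (R3): 100% × 12% = 12% of Silverbay Holdings Ltd.
Chain via Quarry Realty LP (R3): 77% × 21% = 16.17% of Silverbay Holdings Ltd.
Chain via Meridian Media Ltd (R3): 100% × 14% = 14% of Silverbay Holdings Ltd.
Direct interest in Silverbay Holdings Ltd: 12%.
Aggregating (R1): 12% + 16.17% + 14% + 12% = 54.17%.

54.17%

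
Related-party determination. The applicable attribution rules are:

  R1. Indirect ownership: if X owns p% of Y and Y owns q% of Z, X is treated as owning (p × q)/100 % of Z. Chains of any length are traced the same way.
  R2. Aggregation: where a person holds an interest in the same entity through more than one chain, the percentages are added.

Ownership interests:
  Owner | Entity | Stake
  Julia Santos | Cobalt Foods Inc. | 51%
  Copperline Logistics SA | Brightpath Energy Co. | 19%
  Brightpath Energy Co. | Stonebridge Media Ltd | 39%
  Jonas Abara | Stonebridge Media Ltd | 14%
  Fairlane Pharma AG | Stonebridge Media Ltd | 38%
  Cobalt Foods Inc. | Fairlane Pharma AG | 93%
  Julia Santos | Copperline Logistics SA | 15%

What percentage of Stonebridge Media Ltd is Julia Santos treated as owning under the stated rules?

Chain via Cobalt Foods Inc. → Fairlane Pharma AG (R1): 51% × 93% × 38% = 18.0234% of Stonebridge Media Ltd.
Chain via Copperline Logistics SA → Brightpath Energy Co. (R1): 15% × 19% × 39% = 1.1115% of Stonebridge Media Ltd.
Aggregating (R2): 18.0234% + 1.1115% = 19.1349%.

19.1349%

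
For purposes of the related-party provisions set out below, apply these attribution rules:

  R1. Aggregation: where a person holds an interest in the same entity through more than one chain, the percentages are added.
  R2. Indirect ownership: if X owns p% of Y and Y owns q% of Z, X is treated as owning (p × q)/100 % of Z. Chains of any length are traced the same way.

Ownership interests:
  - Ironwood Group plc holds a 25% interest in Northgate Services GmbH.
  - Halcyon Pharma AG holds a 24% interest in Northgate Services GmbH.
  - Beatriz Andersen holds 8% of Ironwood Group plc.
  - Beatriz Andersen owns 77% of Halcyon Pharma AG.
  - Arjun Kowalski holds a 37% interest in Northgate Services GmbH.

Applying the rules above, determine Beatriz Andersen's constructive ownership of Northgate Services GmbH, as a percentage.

Chain via Ironwood Group plc (R2): 8% × 25% = 2% of Northgate Services GmbH.
Chain via Halcyon Pharma AG (R2): 77% × 24% = 18.48% of Northgate Services GmbH.
Aggregating (R1): 2% + 18.48% = 20.48%.

20.48%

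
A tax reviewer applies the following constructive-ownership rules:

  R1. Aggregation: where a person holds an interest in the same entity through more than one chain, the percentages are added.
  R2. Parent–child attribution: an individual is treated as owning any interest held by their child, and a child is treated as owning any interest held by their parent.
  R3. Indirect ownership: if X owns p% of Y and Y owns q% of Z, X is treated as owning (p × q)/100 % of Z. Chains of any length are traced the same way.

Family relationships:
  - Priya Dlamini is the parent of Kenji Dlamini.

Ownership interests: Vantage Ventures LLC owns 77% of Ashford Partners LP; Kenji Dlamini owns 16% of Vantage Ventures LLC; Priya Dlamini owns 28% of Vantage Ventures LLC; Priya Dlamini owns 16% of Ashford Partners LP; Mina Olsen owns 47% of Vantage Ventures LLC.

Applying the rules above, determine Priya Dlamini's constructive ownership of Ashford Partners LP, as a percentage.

By parent–child attribution (R2), Priya Dlamini is treated as also owning Kenji Dlamini's interest in Vantage Ventures LLC, giving 28% + 16% = 44%.
Chain via Vantage Ventures LLC (R3): 44% × 77% = 33.88% of Ashford Partners LP.
Direct interest in Ashford Partners LP: 16%.
Aggregating (R1): 33.88% + 16% = 49.88%.

49.88%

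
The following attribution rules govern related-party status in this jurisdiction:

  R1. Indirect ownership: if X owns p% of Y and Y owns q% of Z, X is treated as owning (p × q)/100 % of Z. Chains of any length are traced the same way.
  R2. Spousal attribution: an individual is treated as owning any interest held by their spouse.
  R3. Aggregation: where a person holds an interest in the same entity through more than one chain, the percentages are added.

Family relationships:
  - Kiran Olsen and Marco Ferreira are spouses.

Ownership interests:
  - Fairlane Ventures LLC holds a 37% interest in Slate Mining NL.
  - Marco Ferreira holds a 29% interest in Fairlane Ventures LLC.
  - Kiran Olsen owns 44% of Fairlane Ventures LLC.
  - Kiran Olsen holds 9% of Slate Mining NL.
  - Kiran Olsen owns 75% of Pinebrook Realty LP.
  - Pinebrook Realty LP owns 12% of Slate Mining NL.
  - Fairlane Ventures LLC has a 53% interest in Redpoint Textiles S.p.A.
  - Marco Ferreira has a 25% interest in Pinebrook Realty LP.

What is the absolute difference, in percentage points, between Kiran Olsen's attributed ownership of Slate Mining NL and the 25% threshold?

23.01

By spousal attribution (R2), Kiran Olsen is treated as also owning Marco Ferreira's interest in Pinebrook Realty LP, giving 75% + 25% = 100%.
By spousal attribution (R2), Kiran Olsen is treated as also owning Marco Ferreira's interest in Fairlane Ventures LLC, giving 44% + 29% = 73%.
Chain via Pinebrook Realty LP (R1): 100% × 12% = 12% of Slate Mining NL.
Chain via Fairlane Ventures LLC (R1): 73% × 37% = 27.01% of Slate Mining NL.
Direct interest in Slate Mining NL: 9%.
Aggregating (R3): 12% + 27.01% + 9% = 48.01%.
48.01% exceeds the 25% threshold by 23.01 percentage points.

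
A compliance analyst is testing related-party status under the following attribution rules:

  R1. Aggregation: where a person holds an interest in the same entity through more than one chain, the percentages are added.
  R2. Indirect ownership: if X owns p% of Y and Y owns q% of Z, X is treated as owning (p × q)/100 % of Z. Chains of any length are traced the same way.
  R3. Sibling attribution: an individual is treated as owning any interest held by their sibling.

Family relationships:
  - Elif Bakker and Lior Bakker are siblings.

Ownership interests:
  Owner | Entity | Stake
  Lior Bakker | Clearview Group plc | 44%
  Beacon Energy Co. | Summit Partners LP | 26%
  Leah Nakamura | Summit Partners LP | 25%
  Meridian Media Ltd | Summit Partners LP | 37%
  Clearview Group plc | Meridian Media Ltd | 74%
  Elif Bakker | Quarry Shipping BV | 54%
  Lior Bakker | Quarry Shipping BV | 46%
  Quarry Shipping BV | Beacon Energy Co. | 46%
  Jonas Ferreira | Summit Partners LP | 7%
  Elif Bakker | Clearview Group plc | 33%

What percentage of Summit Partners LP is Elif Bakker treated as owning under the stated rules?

By sibling attribution (R3), Elif Bakker is treated as also owning Lior Bakker's interest in Clearview Group plc, giving 33% + 44% = 77%.
By sibling attribution (R3), Elif Bakker is treated as also owning Lior Bakker's interest in Quarry Shipping BV, giving 54% + 46% = 100%.
Chain via Clearview Group plc → Meridian Media Ltd (R2): 77% × 74% × 37% = 21.0826% of Summit Partners LP.
Chain via Quarry Shipping BV → Beacon Energy Co. (R2): 100% × 46% × 26% = 11.96% of Summit Partners LP.
Aggregating (R1): 21.0826% + 11.96% = 33.0426%.

33.0426%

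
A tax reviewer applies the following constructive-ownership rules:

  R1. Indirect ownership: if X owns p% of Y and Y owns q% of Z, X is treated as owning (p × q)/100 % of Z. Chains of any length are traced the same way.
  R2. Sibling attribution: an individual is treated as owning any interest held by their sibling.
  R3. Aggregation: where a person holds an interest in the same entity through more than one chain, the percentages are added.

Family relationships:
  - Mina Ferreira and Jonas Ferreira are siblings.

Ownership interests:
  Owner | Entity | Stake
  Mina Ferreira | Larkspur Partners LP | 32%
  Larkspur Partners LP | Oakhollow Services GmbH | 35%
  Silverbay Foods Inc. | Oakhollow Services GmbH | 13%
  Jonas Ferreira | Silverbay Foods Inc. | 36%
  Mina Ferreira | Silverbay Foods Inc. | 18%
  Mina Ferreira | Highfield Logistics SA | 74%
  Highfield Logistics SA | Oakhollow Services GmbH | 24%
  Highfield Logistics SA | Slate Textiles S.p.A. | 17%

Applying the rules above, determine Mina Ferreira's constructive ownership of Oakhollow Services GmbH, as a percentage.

By sibling attribution (R2), Mina Ferreira is treated as also owning Jonas Ferreira's interest in Silverbay Foods Inc, giving 18% + 36% = 54%.
Chain via Highfield Logistics SA (R1): 74% × 24% = 17.76% of Oakhollow Services GmbH.
Chain via Larkspur Partners LP (R1): 32% × 35% = 11.2% of Oakhollow Services GmbH.
Chain via Silverbay Foods Inc. (R1): 54% × 13% = 7.02% of Oakhollow Services GmbH.
Aggregating (R3): 17.76% + 11.2% + 7.02% = 35.98%.

35.98%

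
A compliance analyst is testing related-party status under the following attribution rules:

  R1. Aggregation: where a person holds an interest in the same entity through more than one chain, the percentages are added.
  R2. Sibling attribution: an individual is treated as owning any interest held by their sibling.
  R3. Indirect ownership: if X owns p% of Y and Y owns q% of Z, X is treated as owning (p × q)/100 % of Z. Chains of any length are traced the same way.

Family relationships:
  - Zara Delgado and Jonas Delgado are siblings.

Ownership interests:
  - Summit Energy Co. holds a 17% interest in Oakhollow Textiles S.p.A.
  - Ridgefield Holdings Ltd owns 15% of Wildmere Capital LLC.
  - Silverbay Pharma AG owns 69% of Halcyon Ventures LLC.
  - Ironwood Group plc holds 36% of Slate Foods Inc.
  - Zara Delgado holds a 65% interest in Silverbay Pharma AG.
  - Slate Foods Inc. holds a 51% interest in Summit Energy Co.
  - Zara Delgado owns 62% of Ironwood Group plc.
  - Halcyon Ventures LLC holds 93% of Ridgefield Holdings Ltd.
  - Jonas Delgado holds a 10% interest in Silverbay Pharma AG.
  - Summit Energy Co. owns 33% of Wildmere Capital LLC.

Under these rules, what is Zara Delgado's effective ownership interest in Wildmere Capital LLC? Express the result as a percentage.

By sibling attribution (R2), Zara Delgado is treated as also owning Jonas Delgado's interest in Silverbay Pharma AG, giving 65% + 10% = 75%.
Chain via Ironwood Group plc → Slate Foods Inc. → Summit Energy Co. (R3): 62% × 36% × 51% × 33% = 3.756456% of Wildmere Capital LLC.
Chain via Silverbay Pharma AG → Halcyon Ventures LLC → Ridgefield Holdings Ltd (R3): 75% × 69% × 93% × 15% = 7.219125% of Wildmere Capital LLC.
Aggregating (R1): 3.756456% + 7.219125% = 10.975581%.

10.975581%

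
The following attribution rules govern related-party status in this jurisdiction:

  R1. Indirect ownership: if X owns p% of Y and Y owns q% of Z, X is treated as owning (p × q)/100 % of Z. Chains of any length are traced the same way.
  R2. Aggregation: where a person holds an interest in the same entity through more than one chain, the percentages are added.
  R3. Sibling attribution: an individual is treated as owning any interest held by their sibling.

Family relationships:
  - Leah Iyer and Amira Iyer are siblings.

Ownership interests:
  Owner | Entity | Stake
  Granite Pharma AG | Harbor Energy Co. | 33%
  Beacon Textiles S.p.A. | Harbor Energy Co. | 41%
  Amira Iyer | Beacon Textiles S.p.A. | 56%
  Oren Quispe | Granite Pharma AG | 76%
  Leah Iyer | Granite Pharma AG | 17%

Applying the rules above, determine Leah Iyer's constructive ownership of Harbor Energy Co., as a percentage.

By sibling attribution (R3), Leah Iyer is treated as owning Amira Iyer's 56% interest in Beacon Textiles S.p.A.
Chain via Granite Pharma AG (R1): 17% × 33% = 5.61% of Harbor Energy Co.
Chain via Beacon Textiles S.p.A. (R1): 56% × 41% = 22.96% of Harbor Energy Co.
Aggregating (R2): 5.61% + 22.96% = 28.57%.

28.57%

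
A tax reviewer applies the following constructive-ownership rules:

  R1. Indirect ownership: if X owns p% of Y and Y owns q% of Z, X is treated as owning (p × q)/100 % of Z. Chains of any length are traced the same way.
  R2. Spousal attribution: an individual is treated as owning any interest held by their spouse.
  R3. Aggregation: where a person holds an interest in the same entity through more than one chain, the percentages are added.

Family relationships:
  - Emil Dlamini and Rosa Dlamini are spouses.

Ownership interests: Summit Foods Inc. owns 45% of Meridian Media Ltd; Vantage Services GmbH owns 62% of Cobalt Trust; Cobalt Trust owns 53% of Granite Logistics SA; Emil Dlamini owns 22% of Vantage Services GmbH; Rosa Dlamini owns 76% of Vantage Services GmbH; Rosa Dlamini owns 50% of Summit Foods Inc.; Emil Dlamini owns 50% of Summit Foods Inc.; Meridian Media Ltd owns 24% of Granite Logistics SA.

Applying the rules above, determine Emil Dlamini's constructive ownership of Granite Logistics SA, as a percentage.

43.0028%

By spousal attribution (R2), Emil Dlamini is treated as also owning Rosa Dlamini's interest in Vantage Services GmbH, giving 22% + 76% = 98%.
By spousal attribution (R2), Emil Dlamini is treated as also owning Rosa Dlamini's interest in Summit Foods Inc, giving 50% + 50% = 100%.
Chain via Vantage Services GmbH → Cobalt Trust (R1): 98% × 62% × 53% = 32.2028% of Granite Logistics SA.
Chain via Summit Foods Inc. → Meridian Media Ltd (R1): 100% × 45% × 24% = 10.8% of Granite Logistics SA.
Aggregating (R3): 32.2028% + 10.8% = 43.0028%.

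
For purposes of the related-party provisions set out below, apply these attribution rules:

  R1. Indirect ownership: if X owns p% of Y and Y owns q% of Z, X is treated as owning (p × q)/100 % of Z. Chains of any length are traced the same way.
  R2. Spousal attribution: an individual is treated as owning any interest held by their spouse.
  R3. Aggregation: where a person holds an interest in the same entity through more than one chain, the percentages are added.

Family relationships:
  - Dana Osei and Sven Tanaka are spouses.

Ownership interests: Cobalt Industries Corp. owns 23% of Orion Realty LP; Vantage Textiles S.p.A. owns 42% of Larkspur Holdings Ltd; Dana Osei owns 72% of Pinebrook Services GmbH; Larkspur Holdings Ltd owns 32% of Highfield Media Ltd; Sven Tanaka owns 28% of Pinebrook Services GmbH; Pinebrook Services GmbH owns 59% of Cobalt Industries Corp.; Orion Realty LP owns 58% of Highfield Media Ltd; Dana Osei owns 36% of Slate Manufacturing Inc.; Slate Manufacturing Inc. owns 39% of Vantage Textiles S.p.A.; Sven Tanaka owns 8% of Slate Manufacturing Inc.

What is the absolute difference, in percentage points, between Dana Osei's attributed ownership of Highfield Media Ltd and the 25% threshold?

By spousal attribution (R2), Dana Osei is treated as also owning Sven Tanaka's interest in Pinebrook Services GmbH, giving 72% + 28% = 100%.
By spousal attribution (R2), Dana Osei is treated as also owning Sven Tanaka's interest in Slate Manufacturing Inc, giving 36% + 8% = 44%.
Chain via Pinebrook Services GmbH → Cobalt Industries Corp. → Orion Realty LP (R1): 100% × 59% × 23% × 58% = 7.8706% of Highfield Media Ltd.
Chain via Slate Manufacturing Inc. → Vantage Textiles S.p.A. → Larkspur Holdings Ltd (R1): 44% × 39% × 42% × 32% = 2.306304% of Highfield Media Ltd.
Aggregating (R3): 7.8706% + 2.306304% = 10.176904%.
10.176904% falls short of the 25% threshold by 14.823096 percentage points.

14.823096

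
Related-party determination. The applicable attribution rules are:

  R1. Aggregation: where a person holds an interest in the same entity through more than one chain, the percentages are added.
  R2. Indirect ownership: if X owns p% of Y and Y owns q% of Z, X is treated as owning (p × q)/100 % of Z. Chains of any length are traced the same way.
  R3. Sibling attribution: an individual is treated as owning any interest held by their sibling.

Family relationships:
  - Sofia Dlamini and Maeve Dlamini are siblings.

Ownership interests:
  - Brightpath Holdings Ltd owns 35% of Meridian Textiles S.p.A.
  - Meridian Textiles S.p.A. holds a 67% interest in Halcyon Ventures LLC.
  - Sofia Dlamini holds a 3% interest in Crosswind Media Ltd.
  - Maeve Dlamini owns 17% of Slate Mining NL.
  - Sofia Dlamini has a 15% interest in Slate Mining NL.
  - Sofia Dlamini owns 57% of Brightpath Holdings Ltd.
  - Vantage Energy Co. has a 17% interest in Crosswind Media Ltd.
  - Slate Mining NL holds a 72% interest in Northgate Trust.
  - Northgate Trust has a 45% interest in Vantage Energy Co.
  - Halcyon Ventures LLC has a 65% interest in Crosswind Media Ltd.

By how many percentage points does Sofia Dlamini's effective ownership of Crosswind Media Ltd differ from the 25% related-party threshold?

By sibling attribution (R3), Sofia Dlamini is treated as also owning Maeve Dlamini's interest in Slate Mining NL, giving 15% + 17% = 32%.
Chain via Brightpath Holdings Ltd → Meridian Textiles S.p.A. → Halcyon Ventures LLC (R2): 57% × 35% × 67% × 65% = 8.688225% of Crosswind Media Ltd.
Chain via Slate Mining NL → Northgate Trust → Vantage Energy Co. (R2): 32% × 72% × 45% × 17% = 1.76256% of Crosswind Media Ltd.
Direct interest in Crosswind Media Ltd: 3%.
Aggregating (R1): 8.688225% + 1.76256% + 3% = 13.450785%.
13.450785% falls short of the 25% threshold by 11.549215 percentage points.

11.549215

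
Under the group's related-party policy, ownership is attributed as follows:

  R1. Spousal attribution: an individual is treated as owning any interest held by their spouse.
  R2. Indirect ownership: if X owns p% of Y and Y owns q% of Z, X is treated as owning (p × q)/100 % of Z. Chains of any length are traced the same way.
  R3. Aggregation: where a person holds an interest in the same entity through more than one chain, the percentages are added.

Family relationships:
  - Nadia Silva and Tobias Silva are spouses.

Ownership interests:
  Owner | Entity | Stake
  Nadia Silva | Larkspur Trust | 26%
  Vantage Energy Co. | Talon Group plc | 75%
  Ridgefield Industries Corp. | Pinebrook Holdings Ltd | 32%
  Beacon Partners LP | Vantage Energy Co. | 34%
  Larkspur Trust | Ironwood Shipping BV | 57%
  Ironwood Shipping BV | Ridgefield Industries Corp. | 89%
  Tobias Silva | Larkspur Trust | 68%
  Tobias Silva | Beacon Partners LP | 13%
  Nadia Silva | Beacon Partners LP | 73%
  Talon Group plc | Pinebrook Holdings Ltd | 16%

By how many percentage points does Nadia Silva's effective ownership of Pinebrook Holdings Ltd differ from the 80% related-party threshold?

61.231616

By spousal attribution (R1), Nadia Silva is treated as also owning Tobias Silva's interest in Beacon Partners LP, giving 73% + 13% = 86%.
By spousal attribution (R1), Nadia Silva is treated as also owning Tobias Silva's interest in Larkspur Trust, giving 26% + 68% = 94%.
Chain via Beacon Partners LP → Vantage Energy Co. → Talon Group plc (R2): 86% × 34% × 75% × 16% = 3.5088% of Pinebrook Holdings Ltd.
Chain via Larkspur Trust → Ironwood Shipping BV → Ridgefield Industries Corp. (R2): 94% × 57% × 89% × 32% = 15.259584% of Pinebrook Holdings Ltd.
Aggregating (R3): 3.5088% + 15.259584% = 18.768384%.
18.768384% falls short of the 80% threshold by 61.231616 percentage points.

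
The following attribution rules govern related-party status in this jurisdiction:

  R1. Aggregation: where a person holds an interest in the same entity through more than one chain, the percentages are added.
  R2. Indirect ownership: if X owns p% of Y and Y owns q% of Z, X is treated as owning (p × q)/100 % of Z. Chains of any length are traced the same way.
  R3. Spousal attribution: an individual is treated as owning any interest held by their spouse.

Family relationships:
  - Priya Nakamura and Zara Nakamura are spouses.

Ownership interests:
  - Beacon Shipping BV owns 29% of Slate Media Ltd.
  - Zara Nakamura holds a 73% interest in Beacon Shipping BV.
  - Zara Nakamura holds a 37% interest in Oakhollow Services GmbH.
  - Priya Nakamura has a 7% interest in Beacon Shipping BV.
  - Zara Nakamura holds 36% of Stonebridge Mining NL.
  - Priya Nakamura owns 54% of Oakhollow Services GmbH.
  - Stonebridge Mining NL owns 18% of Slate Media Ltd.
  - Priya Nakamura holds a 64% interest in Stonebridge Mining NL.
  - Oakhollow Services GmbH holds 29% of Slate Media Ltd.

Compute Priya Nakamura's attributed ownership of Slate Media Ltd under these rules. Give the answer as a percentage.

67.59%

By spousal attribution (R3), Priya Nakamura is treated as also owning Zara Nakamura's interest in Stonebridge Mining NL, giving 64% + 36% = 100%.
By spousal attribution (R3), Priya Nakamura is treated as also owning Zara Nakamura's interest in Beacon Shipping BV, giving 7% + 73% = 80%.
By spousal attribution (R3), Priya Nakamura is treated as also owning Zara Nakamura's interest in Oakhollow Services GmbH, giving 54% + 37% = 91%.
Chain via Stonebridge Mining NL (R2): 100% × 18% = 18% of Slate Media Ltd.
Chain via Beacon Shipping BV (R2): 80% × 29% = 23.2% of Slate Media Ltd.
Chain via Oakhollow Services GmbH (R2): 91% × 29% = 26.39% of Slate Media Ltd.
Aggregating (R1): 18% + 23.2% + 26.39% = 67.59%.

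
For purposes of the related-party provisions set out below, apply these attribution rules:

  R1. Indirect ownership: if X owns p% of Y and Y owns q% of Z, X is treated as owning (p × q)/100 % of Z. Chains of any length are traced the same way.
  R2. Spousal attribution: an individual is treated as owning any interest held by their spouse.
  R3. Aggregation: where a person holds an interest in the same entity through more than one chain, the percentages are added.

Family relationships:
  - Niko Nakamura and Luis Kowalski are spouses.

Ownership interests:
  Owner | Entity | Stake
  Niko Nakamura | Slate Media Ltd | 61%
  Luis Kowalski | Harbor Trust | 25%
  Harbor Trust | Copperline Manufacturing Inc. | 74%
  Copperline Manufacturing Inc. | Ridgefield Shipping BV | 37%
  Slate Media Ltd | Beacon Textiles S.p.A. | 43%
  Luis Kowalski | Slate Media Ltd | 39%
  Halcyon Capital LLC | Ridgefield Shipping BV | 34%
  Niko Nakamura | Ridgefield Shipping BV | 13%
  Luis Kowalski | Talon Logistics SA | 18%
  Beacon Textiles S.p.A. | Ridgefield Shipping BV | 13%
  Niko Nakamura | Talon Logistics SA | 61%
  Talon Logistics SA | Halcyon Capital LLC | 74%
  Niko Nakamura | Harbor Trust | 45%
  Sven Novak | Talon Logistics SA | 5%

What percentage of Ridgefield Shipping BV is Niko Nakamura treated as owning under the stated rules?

57.6324%

By spousal attribution (R2), Niko Nakamura is treated as also owning Luis Kowalski's interest in Talon Logistics SA, giving 61% + 18% = 79%.
By spousal attribution (R2), Niko Nakamura is treated as also owning Luis Kowalski's interest in Slate Media Ltd, giving 61% + 39% = 100%.
By spousal attribution (R2), Niko Nakamura is treated as also owning Luis Kowalski's interest in Harbor Trust, giving 45% + 25% = 70%.
Chain via Talon Logistics SA → Halcyon Capital LLC (R1): 79% × 74% × 34% = 19.8764% of Ridgefield Shipping BV.
Chain via Slate Media Ltd → Beacon Textiles S.p.A. (R1): 100% × 43% × 13% = 5.59% of Ridgefield Shipping BV.
Chain via Harbor Trust → Copperline Manufacturing Inc. (R1): 70% × 74% × 37% = 19.166% of Ridgefield Shipping BV.
Direct interest in Ridgefield Shipping BV: 13%.
Aggregating (R3): 19.8764% + 5.59% + 19.166% + 13% = 57.6324%.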